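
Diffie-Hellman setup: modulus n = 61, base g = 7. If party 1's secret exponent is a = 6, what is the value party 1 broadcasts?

Public value = 7^6 mod 61.
7^1 ≡ 7 (mod 61)
7^2 = (7^1)^2 ≡ 7^2 = 49 ≡ 49 (mod 61)
7^4 = (7^2)^2 ≡ 49^2 = 2401 ≡ 22 (mod 61)
7^6 = 7^4 · 7^2 ≡ 22 · 49 ≡ 41 (mod 61).

41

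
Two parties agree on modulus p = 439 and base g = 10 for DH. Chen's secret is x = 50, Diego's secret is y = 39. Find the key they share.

Diego sends B = g^y mod p = 10^39 mod 439.
10^1 ≡ 10 (mod 439)
10^2 = (10^1)^2 ≡ 10^2 = 100 ≡ 100 (mod 439)
10^4 = (10^2)^2 ≡ 100^2 = 10000 ≡ 342 (mod 439)
10^8 = (10^4)^2 ≡ 342^2 = 116964 ≡ 190 (mod 439)
10^16 = (10^8)^2 ≡ 190^2 = 36100 ≡ 102 (mod 439)
10^32 = (10^16)^2 ≡ 102^2 = 10404 ≡ 307 (mod 439)
10^39 = 10^32 · 10^4 · 10^2 · 10^1 ≡ 307 · 342 · 100 · 10 ≡ 126 (mod 439).
So B = 126. Chen then computes K = B^x mod p = 126^50 mod 439.
126^1 ≡ 126 (mod 439)
126^2 = (126^1)^2 ≡ 126^2 = 15876 ≡ 72 (mod 439)
126^4 = (126^2)^2 ≡ 72^2 = 5184 ≡ 355 (mod 439)
126^8 = (126^4)^2 ≡ 355^2 = 126025 ≡ 32 (mod 439)
126^16 = (126^8)^2 ≡ 32^2 = 1024 ≡ 146 (mod 439)
126^32 = (126^16)^2 ≡ 146^2 = 21316 ≡ 244 (mod 439)
126^50 = 126^32 · 126^16 · 126^2 ≡ 244 · 146 · 72 ≡ 290 (mod 439).

290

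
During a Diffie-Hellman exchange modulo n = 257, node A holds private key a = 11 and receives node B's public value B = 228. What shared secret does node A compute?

61

Shared key K = 228^11 mod 257.
228^1 ≡ 228 (mod 257)
228^2 = (228^1)^2 ≡ 228^2 = 51984 ≡ 70 (mod 257)
228^4 = (228^2)^2 ≡ 70^2 = 4900 ≡ 17 (mod 257)
228^8 = (228^4)^2 ≡ 17^2 = 289 ≡ 32 (mod 257)
228^11 = 228^8 · 228^2 · 228^1 ≡ 32 · 70 · 228 ≡ 61 (mod 257).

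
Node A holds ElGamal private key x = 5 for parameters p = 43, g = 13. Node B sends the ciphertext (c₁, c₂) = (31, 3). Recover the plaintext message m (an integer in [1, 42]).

29

Shared mask s = c₁^x mod p = 31^5 mod 43.
31^1 ≡ 31 (mod 43)
31^2 = (31^1)^2 ≡ 31^2 = 961 ≡ 15 (mod 43)
31^4 = (31^2)^2 ≡ 15^2 = 225 ≡ 10 (mod 43)
31^5 = 31^4 · 31^1 ≡ 10 · 31 ≡ 9 (mod 43).
So s = 9; s⁻¹ ≡ 24 (mod 43).
m = c₂ · s⁻¹ mod 43 = 3 · 24 mod 43 = 29.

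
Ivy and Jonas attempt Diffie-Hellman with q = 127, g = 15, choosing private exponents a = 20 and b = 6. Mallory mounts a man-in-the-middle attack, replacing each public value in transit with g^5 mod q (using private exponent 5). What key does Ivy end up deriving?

60

Ivy receives Mallory's public value M = 15^5 mod 127 instead of the honest one.
15^1 ≡ 15 (mod 127)
15^2 = (15^1)^2 ≡ 15^2 = 225 ≡ 98 (mod 127)
15^4 = (15^2)^2 ≡ 98^2 = 9604 ≡ 79 (mod 127)
15^5 = 15^4 · 15^1 ≡ 79 · 15 ≡ 42 (mod 127).
So M = 42. Ivy computes K = M^20 mod 127.
42^1 ≡ 42 (mod 127)
42^2 = (42^1)^2 ≡ 42^2 = 1764 ≡ 113 (mod 127)
42^4 = (42^2)^2 ≡ 113^2 = 12769 ≡ 69 (mod 127)
42^8 = (42^4)^2 ≡ 69^2 = 4761 ≡ 62 (mod 127)
42^16 = (42^8)^2 ≡ 62^2 = 3844 ≡ 34 (mod 127)
42^20 = 42^16 · 42^4 ≡ 34 · 69 ≡ 60 (mod 127).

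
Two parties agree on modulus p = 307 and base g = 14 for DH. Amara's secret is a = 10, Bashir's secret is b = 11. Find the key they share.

26

Amara sends A = g^a mod p = 14^10 mod 307.
14^1 ≡ 14 (mod 307)
14^2 = (14^1)^2 ≡ 14^2 = 196 ≡ 196 (mod 307)
14^4 = (14^2)^2 ≡ 196^2 = 38416 ≡ 41 (mod 307)
14^8 = (14^4)^2 ≡ 41^2 = 1681 ≡ 146 (mod 307)
14^10 = 14^8 · 14^2 ≡ 146 · 196 ≡ 65 (mod 307).
So A = 65. Bashir then computes K = A^b mod p = 65^11 mod 307.
65^1 ≡ 65 (mod 307)
65^2 = (65^1)^2 ≡ 65^2 = 4225 ≡ 234 (mod 307)
65^4 = (65^2)^2 ≡ 234^2 = 54756 ≡ 110 (mod 307)
65^8 = (65^4)^2 ≡ 110^2 = 12100 ≡ 127 (mod 307)
65^11 = 65^8 · 65^2 · 65^1 ≡ 127 · 234 · 65 ≡ 26 (mod 307).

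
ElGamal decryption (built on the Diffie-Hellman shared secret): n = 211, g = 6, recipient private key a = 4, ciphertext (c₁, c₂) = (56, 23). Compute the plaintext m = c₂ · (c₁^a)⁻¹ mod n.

133

Shared mask s = c₁^a mod n = 56^4 mod 211.
56^1 ≡ 56 (mod 211)
56^2 = (56^1)^2 ≡ 56^2 = 3136 ≡ 182 (mod 211)
56^4 = (56^2)^2 ≡ 182^2 = 33124 ≡ 208 (mod 211)
So s = 208; s⁻¹ ≡ 70 (mod 211).
m = c₂ · s⁻¹ mod 211 = 23 · 70 mod 211 = 133.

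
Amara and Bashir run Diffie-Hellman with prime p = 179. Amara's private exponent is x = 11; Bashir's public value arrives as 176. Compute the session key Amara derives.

Shared key K = 176^11 mod 179.
176^1 ≡ 176 (mod 179)
176^2 = (176^1)^2 ≡ 176^2 = 30976 ≡ 9 (mod 179)
176^4 = (176^2)^2 ≡ 9^2 = 81 ≡ 81 (mod 179)
176^8 = (176^4)^2 ≡ 81^2 = 6561 ≡ 117 (mod 179)
176^11 = 176^8 · 176^2 · 176^1 ≡ 117 · 9 · 176 ≡ 63 (mod 179).

63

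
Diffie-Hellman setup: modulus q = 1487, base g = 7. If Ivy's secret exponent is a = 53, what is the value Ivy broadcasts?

661

Public value = 7^53 mod 1487.
7^1 ≡ 7 (mod 1487)
7^2 = (7^1)^2 ≡ 7^2 = 49 ≡ 49 (mod 1487)
7^4 = (7^2)^2 ≡ 49^2 = 2401 ≡ 914 (mod 1487)
7^8 = (7^4)^2 ≡ 914^2 = 835396 ≡ 1189 (mod 1487)
7^16 = (7^8)^2 ≡ 1189^2 = 1413721 ≡ 1071 (mod 1487)
7^32 = (7^16)^2 ≡ 1071^2 = 1147041 ≡ 564 (mod 1487)
7^53 = 7^32 · 7^16 · 7^4 · 7^1 ≡ 564 · 1071 · 914 · 7 ≡ 661 (mod 1487).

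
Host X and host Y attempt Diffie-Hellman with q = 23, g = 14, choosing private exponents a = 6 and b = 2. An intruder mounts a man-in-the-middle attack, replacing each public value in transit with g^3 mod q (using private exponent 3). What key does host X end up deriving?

4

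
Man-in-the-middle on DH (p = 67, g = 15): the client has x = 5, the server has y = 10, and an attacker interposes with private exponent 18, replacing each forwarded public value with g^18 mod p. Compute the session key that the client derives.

The client receives an attacker's public value M = 15^18 mod 67 instead of the honest one.
15^1 ≡ 15 (mod 67)
15^2 = (15^1)^2 ≡ 15^2 = 225 ≡ 24 (mod 67)
15^4 = (15^2)^2 ≡ 24^2 = 576 ≡ 40 (mod 67)
15^8 = (15^4)^2 ≡ 40^2 = 1600 ≡ 59 (mod 67)
15^16 = (15^8)^2 ≡ 59^2 = 3481 ≡ 64 (mod 67)
15^18 = 15^16 · 15^2 ≡ 64 · 24 ≡ 62 (mod 67).
So M = 62. The client computes K = M^5 mod 67.
62^1 ≡ 62 (mod 67)
62^2 = (62^1)^2 ≡ 62^2 = 3844 ≡ 25 (mod 67)
62^4 = (62^2)^2 ≡ 25^2 = 625 ≡ 22 (mod 67)
62^5 = 62^4 · 62^1 ≡ 22 · 62 ≡ 24 (mod 67).

24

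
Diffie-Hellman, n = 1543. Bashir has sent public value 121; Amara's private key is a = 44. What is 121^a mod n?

1135

Shared key K = 121^44 mod 1543.
121^1 ≡ 121 (mod 1543)
121^2 = (121^1)^2 ≡ 121^2 = 14641 ≡ 754 (mod 1543)
121^4 = (121^2)^2 ≡ 754^2 = 568516 ≡ 692 (mod 1543)
121^8 = (121^4)^2 ≡ 692^2 = 478864 ≡ 534 (mod 1543)
121^16 = (121^8)^2 ≡ 534^2 = 285156 ≡ 1244 (mod 1543)
121^32 = (121^16)^2 ≡ 1244^2 = 1547536 ≡ 1450 (mod 1543)
121^44 = 121^32 · 121^8 · 121^4 ≡ 1450 · 534 · 692 ≡ 1135 (mod 1543).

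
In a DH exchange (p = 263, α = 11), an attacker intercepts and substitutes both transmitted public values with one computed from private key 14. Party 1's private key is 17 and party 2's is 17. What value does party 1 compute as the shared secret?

Party 1 receives an attacker's public value M = 11^14 mod 263 instead of the honest one.
11^1 ≡ 11 (mod 263)
11^2 = (11^1)^2 ≡ 11^2 = 121 ≡ 121 (mod 263)
11^4 = (11^2)^2 ≡ 121^2 = 14641 ≡ 176 (mod 263)
11^8 = (11^4)^2 ≡ 176^2 = 30976 ≡ 205 (mod 263)
11^14 = 11^8 · 11^4 · 11^2 ≡ 205 · 176 · 121 ≡ 143 (mod 263).
So M = 143. Party 1 computes K = M^17 mod 263.
143^1 ≡ 143 (mod 263)
143^2 = (143^1)^2 ≡ 143^2 = 20449 ≡ 198 (mod 263)
143^4 = (143^2)^2 ≡ 198^2 = 39204 ≡ 17 (mod 263)
143^8 = (143^4)^2 ≡ 17^2 = 289 ≡ 26 (mod 263)
143^16 = (143^8)^2 ≡ 26^2 = 676 ≡ 150 (mod 263)
143^17 = 143^16 · 143^1 ≡ 150 · 143 ≡ 147 (mod 263).

147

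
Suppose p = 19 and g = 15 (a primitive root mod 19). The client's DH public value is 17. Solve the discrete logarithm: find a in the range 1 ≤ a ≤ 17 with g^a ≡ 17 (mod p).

14

Try successive powers of 15 modulo 19:
15^1 ≡ 15
15^2 ≡ 16
15^3 ≡ 12
15^4 ≡ 9
15^5 ≡ 2
15^6 ≡ 11
15^7 ≡ 13
15^8 ≡ 5
15^9 ≡ 18
15^10 ≡ 4
15^11 ≡ 3
15^12 ≡ 7
15^13 ≡ 10
15^14 ≡ 17
Found: a = 14.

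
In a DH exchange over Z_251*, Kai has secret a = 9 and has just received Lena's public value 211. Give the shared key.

Shared key K = 211^9 mod 251.
211^1 ≡ 211 (mod 251)
211^2 = (211^1)^2 ≡ 211^2 = 44521 ≡ 94 (mod 251)
211^4 = (211^2)^2 ≡ 94^2 = 8836 ≡ 51 (mod 251)
211^8 = (211^4)^2 ≡ 51^2 = 2601 ≡ 91 (mod 251)
211^9 = 211^8 · 211^1 ≡ 91 · 211 ≡ 125 (mod 251).

125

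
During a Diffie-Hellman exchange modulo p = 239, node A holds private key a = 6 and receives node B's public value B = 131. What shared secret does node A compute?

Shared key K = 131^6 mod 239.
131^1 ≡ 131 (mod 239)
131^2 = (131^1)^2 ≡ 131^2 = 17161 ≡ 192 (mod 239)
131^4 = (131^2)^2 ≡ 192^2 = 36864 ≡ 58 (mod 239)
131^6 = 131^4 · 131^2 ≡ 58 · 192 ≡ 142 (mod 239).

142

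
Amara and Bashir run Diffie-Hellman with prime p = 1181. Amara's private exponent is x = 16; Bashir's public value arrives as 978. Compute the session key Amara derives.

Shared key K = 978^16 mod 1181.
978^1 ≡ 978 (mod 1181)
978^2 = (978^1)^2 ≡ 978^2 = 956484 ≡ 1055 (mod 1181)
978^4 = (978^2)^2 ≡ 1055^2 = 1113025 ≡ 523 (mod 1181)
978^8 = (978^4)^2 ≡ 523^2 = 273529 ≡ 718 (mod 1181)
978^16 = (978^8)^2 ≡ 718^2 = 515524 ≡ 608 (mod 1181)

608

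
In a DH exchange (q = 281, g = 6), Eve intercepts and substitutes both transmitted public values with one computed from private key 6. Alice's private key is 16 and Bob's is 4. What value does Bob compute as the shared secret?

Bob receives Eve's public value M = 6^6 mod 281 instead of the honest one.
6^1 ≡ 6 (mod 281)
6^2 = (6^1)^2 ≡ 6^2 = 36 ≡ 36 (mod 281)
6^4 = (6^2)^2 ≡ 36^2 = 1296 ≡ 172 (mod 281)
6^6 = 6^4 · 6^2 ≡ 172 · 36 ≡ 10 (mod 281).
So M = 10. Bob computes K = M^4 mod 281.
10^1 ≡ 10 (mod 281)
10^2 = (10^1)^2 ≡ 10^2 = 100 ≡ 100 (mod 281)
10^4 = (10^2)^2 ≡ 100^2 = 10000 ≡ 165 (mod 281)

165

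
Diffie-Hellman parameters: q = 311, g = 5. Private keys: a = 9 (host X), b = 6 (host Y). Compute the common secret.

Host Y sends B = g^b mod q = 5^6 mod 311.
5^1 ≡ 5 (mod 311)
5^2 = (5^1)^2 ≡ 5^2 = 25 ≡ 25 (mod 311)
5^4 = (5^2)^2 ≡ 25^2 = 625 ≡ 3 (mod 311)
5^6 = 5^4 · 5^2 ≡ 3 · 25 ≡ 75 (mod 311).
So B = 75. Host X then computes K = B^a mod q = 75^9 mod 311.
75^1 ≡ 75 (mod 311)
75^2 = (75^1)^2 ≡ 75^2 = 5625 ≡ 27 (mod 311)
75^4 = (75^2)^2 ≡ 27^2 = 729 ≡ 107 (mod 311)
75^8 = (75^4)^2 ≡ 107^2 = 11449 ≡ 253 (mod 311)
75^9 = 75^8 · 75^1 ≡ 253 · 75 ≡ 4 (mod 311).

4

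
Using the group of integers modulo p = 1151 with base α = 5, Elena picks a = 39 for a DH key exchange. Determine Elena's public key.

Public value = 5^39 (mod 1151).
5^1 ≡ 5 (mod 1151)
5^2 = (5^1)^2 ≡ 5^2 = 25 ≡ 25 (mod 1151)
5^4 = (5^2)^2 ≡ 25^2 = 625 ≡ 625 (mod 1151)
5^8 = (5^4)^2 ≡ 625^2 = 390625 ≡ 436 (mod 1151)
5^16 = (5^8)^2 ≡ 436^2 = 190096 ≡ 181 (mod 1151)
5^32 = (5^16)^2 ≡ 181^2 = 32761 ≡ 533 (mod 1151)
5^39 = 5^32 · 5^4 · 5^2 · 5^1 ≡ 533 · 625 · 25 · 5 ≡ 898 (mod 1151).

898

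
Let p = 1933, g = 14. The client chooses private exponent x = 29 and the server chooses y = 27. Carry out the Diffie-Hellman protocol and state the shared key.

132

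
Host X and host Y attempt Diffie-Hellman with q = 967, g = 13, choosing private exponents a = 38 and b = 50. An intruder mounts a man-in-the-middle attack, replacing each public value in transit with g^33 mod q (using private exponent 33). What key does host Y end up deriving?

398

Host Y receives an intruder's public value M = 13^33 mod 967 instead of the honest one.
13^1 ≡ 13 (mod 967)
13^2 = (13^1)^2 ≡ 13^2 = 169 ≡ 169 (mod 967)
13^4 = (13^2)^2 ≡ 169^2 = 28561 ≡ 518 (mod 967)
13^8 = (13^4)^2 ≡ 518^2 = 268324 ≡ 465 (mod 967)
13^16 = (13^8)^2 ≡ 465^2 = 216225 ≡ 584 (mod 967)
13^32 = (13^16)^2 ≡ 584^2 = 341056 ≡ 672 (mod 967)
13^33 = 13^32 · 13^1 ≡ 672 · 13 ≡ 33 (mod 967).
So M = 33. Host Y computes K = M^50 mod 967.
33^1 ≡ 33 (mod 967)
33^2 = (33^1)^2 ≡ 33^2 = 1089 ≡ 122 (mod 967)
33^4 = (33^2)^2 ≡ 122^2 = 14884 ≡ 379 (mod 967)
33^8 = (33^4)^2 ≡ 379^2 = 143641 ≡ 525 (mod 967)
33^16 = (33^8)^2 ≡ 525^2 = 275625 ≡ 30 (mod 967)
33^32 = (33^16)^2 ≡ 30^2 = 900 ≡ 900 (mod 967)
33^50 = 33^32 · 33^16 · 33^2 ≡ 900 · 30 · 122 ≡ 398 (mod 967).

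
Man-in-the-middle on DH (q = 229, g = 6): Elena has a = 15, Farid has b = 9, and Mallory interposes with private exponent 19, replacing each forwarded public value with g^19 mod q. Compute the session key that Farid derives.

107

Farid receives Mallory's public value M = 6^19 mod 229 instead of the honest one.
6^1 ≡ 6 (mod 229)
6^2 = (6^1)^2 ≡ 6^2 = 36 ≡ 36 (mod 229)
6^4 = (6^2)^2 ≡ 36^2 = 1296 ≡ 151 (mod 229)
6^8 = (6^4)^2 ≡ 151^2 = 22801 ≡ 130 (mod 229)
6^16 = (6^8)^2 ≡ 130^2 = 16900 ≡ 183 (mod 229)
6^19 = 6^16 · 6^2 · 6^1 ≡ 183 · 36 · 6 ≡ 140 (mod 229).
So M = 140. Farid computes K = M^9 mod 229.
140^1 ≡ 140 (mod 229)
140^2 = (140^1)^2 ≡ 140^2 = 19600 ≡ 135 (mod 229)
140^4 = (140^2)^2 ≡ 135^2 = 18225 ≡ 134 (mod 229)
140^8 = (140^4)^2 ≡ 134^2 = 17956 ≡ 94 (mod 229)
140^9 = 140^8 · 140^1 ≡ 94 · 140 ≡ 107 (mod 229).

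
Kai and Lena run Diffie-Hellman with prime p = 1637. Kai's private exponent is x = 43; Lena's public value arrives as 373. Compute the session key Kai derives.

485

Shared key K = 373^43 mod 1637.
373^1 ≡ 373 (mod 1637)
373^2 = (373^1)^2 ≡ 373^2 = 139129 ≡ 1621 (mod 1637)
373^4 = (373^2)^2 ≡ 1621^2 = 2627641 ≡ 256 (mod 1637)
373^8 = (373^4)^2 ≡ 256^2 = 65536 ≡ 56 (mod 1637)
373^16 = (373^8)^2 ≡ 56^2 = 3136 ≡ 1499 (mod 1637)
373^32 = (373^16)^2 ≡ 1499^2 = 2247001 ≡ 1037 (mod 1637)
373^43 = 373^32 · 373^8 · 373^2 · 373^1 ≡ 1037 · 56 · 1621 · 373 ≡ 485 (mod 1637).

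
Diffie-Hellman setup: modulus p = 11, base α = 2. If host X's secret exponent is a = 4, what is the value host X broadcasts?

Public value = 2^{4} \pmod{11}.
2^1 ≡ 2 (mod 11)
2^2 = (2^1)^2 ≡ 2^2 = 4 ≡ 4 (mod 11)
2^4 = (2^2)^2 ≡ 4^2 = 16 ≡ 5 (mod 11)

5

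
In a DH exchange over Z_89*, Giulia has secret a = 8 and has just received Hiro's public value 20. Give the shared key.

Shared key K = 20^8 mod 89.
20^1 ≡ 20 (mod 89)
20^2 = (20^1)^2 ≡ 20^2 = 400 ≡ 44 (mod 89)
20^4 = (20^2)^2 ≡ 44^2 = 1936 ≡ 67 (mod 89)
20^8 = (20^4)^2 ≡ 67^2 = 4489 ≡ 39 (mod 89)

39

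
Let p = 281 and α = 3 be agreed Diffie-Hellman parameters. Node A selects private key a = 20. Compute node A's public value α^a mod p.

116

Public value = 3^20 mod 281.
3^1 ≡ 3 (mod 281)
3^2 = (3^1)^2 ≡ 3^2 = 9 ≡ 9 (mod 281)
3^4 = (3^2)^2 ≡ 9^2 = 81 ≡ 81 (mod 281)
3^8 = (3^4)^2 ≡ 81^2 = 6561 ≡ 98 (mod 281)
3^16 = (3^8)^2 ≡ 98^2 = 9604 ≡ 50 (mod 281)
3^20 = 3^16 · 3^4 ≡ 50 · 81 ≡ 116 (mod 281).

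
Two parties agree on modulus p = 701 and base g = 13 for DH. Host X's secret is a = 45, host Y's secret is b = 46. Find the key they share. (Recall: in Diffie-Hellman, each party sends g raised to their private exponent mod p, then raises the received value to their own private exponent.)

210

Host Y sends B = g^b mod p = 13^46 mod 701.
13^1 ≡ 13 (mod 701)
13^2 = (13^1)^2 ≡ 13^2 = 169 ≡ 169 (mod 701)
13^4 = (13^2)^2 ≡ 169^2 = 28561 ≡ 521 (mod 701)
13^8 = (13^4)^2 ≡ 521^2 = 271441 ≡ 154 (mod 701)
13^16 = (13^8)^2 ≡ 154^2 = 23716 ≡ 583 (mod 701)
13^32 = (13^16)^2 ≡ 583^2 = 339889 ≡ 605 (mod 701)
13^46 = 13^32 · 13^8 · 13^4 · 13^2 ≡ 605 · 154 · 521 · 169 ≡ 627 (mod 701).
So B = 627. Host X then computes K = B^a mod p = 627^45 mod 701.
627^1 ≡ 627 (mod 701)
627^2 = (627^1)^2 ≡ 627^2 = 393129 ≡ 569 (mod 701)
627^4 = (627^2)^2 ≡ 569^2 = 323761 ≡ 600 (mod 701)
627^8 = (627^4)^2 ≡ 600^2 = 360000 ≡ 387 (mod 701)
627^16 = (627^8)^2 ≡ 387^2 = 149769 ≡ 456 (mod 701)
627^32 = (627^16)^2 ≡ 456^2 = 207936 ≡ 440 (mod 701)
627^45 = 627^32 · 627^8 · 627^4 · 627^1 ≡ 440 · 387 · 600 · 627 ≡ 210 (mod 701).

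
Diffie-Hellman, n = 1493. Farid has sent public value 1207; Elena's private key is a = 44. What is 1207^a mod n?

Shared key K = 1207^44 mod 1493.
1207^1 ≡ 1207 (mod 1493)
1207^2 = (1207^1)^2 ≡ 1207^2 = 1456849 ≡ 1174 (mod 1493)
1207^4 = (1207^2)^2 ≡ 1174^2 = 1378276 ≡ 237 (mod 1493)
1207^8 = (1207^4)^2 ≡ 237^2 = 56169 ≡ 928 (mod 1493)
1207^16 = (1207^8)^2 ≡ 928^2 = 861184 ≡ 1216 (mod 1493)
1207^32 = (1207^16)^2 ≡ 1216^2 = 1478656 ≡ 586 (mod 1493)
1207^44 = 1207^32 · 1207^8 · 1207^4 ≡ 586 · 928 · 237 ≡ 764 (mod 1493).

764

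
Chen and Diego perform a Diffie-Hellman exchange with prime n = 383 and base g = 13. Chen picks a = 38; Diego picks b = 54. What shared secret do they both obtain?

Chen sends A = g^a mod n = 13^38 mod 383.
13^1 ≡ 13 (mod 383)
13^2 = (13^1)^2 ≡ 13^2 = 169 ≡ 169 (mod 383)
13^4 = (13^2)^2 ≡ 169^2 = 28561 ≡ 219 (mod 383)
13^8 = (13^4)^2 ≡ 219^2 = 47961 ≡ 86 (mod 383)
13^16 = (13^8)^2 ≡ 86^2 = 7396 ≡ 119 (mod 383)
13^32 = (13^16)^2 ≡ 119^2 = 14161 ≡ 373 (mod 383)
13^38 = 13^32 · 13^4 · 13^2 ≡ 373 · 219 · 169 ≡ 251 (mod 383).
So A = 251. Diego then computes K = A^b mod n = 251^54 mod 383.
251^1 ≡ 251 (mod 383)
251^2 = (251^1)^2 ≡ 251^2 = 63001 ≡ 189 (mod 383)
251^4 = (251^2)^2 ≡ 189^2 = 35721 ≡ 102 (mod 383)
251^8 = (251^4)^2 ≡ 102^2 = 10404 ≡ 63 (mod 383)
251^16 = (251^8)^2 ≡ 63^2 = 3969 ≡ 139 (mod 383)
251^32 = (251^16)^2 ≡ 139^2 = 19321 ≡ 171 (mod 383)
251^54 = 251^32 · 251^16 · 251^4 · 251^2 ≡ 171 · 139 · 102 · 189 ≡ 263 (mod 383).

263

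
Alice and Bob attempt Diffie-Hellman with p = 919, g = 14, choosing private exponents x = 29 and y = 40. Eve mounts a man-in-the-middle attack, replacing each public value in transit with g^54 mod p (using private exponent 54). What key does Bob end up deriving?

234

Bob receives Eve's public value M = 14^54 mod 919 instead of the honest one.
14^1 ≡ 14 (mod 919)
14^2 = (14^1)^2 ≡ 14^2 = 196 ≡ 196 (mod 919)
14^4 = (14^2)^2 ≡ 196^2 = 38416 ≡ 737 (mod 919)
14^8 = (14^4)^2 ≡ 737^2 = 543169 ≡ 40 (mod 919)
14^16 = (14^8)^2 ≡ 40^2 = 1600 ≡ 681 (mod 919)
14^32 = (14^16)^2 ≡ 681^2 = 463761 ≡ 585 (mod 919)
14^54 = 14^32 · 14^16 · 14^4 · 14^2 ≡ 585 · 681 · 737 · 196 ≡ 206 (mod 919).
So M = 206. Bob computes K = M^40 mod 919.
206^1 ≡ 206 (mod 919)
206^2 = (206^1)^2 ≡ 206^2 = 42436 ≡ 162 (mod 919)
206^4 = (206^2)^2 ≡ 162^2 = 26244 ≡ 512 (mod 919)
206^8 = (206^4)^2 ≡ 512^2 = 262144 ≡ 229 (mod 919)
206^16 = (206^8)^2 ≡ 229^2 = 52441 ≡ 58 (mod 919)
206^32 = (206^16)^2 ≡ 58^2 = 3364 ≡ 607 (mod 919)
206^40 = 206^32 · 206^8 ≡ 607 · 229 ≡ 234 (mod 919).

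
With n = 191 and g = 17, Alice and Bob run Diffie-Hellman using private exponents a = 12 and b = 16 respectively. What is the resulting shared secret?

98

Alice sends A = g^a mod n = 17^12 mod 191.
17^1 ≡ 17 (mod 191)
17^2 = (17^1)^2 ≡ 17^2 = 289 ≡ 98 (mod 191)
17^4 = (17^2)^2 ≡ 98^2 = 9604 ≡ 54 (mod 191)
17^8 = (17^4)^2 ≡ 54^2 = 2916 ≡ 51 (mod 191)
17^12 = 17^8 · 17^4 ≡ 51 · 54 ≡ 80 (mod 191).
So A = 80. Bob then computes K = A^b mod n = 80^16 mod 191.
80^1 ≡ 80 (mod 191)
80^2 = (80^1)^2 ≡ 80^2 = 6400 ≡ 97 (mod 191)
80^4 = (80^2)^2 ≡ 97^2 = 9409 ≡ 50 (mod 191)
80^8 = (80^4)^2 ≡ 50^2 = 2500 ≡ 17 (mod 191)
80^16 = (80^8)^2 ≡ 17^2 = 289 ≡ 98 (mod 191)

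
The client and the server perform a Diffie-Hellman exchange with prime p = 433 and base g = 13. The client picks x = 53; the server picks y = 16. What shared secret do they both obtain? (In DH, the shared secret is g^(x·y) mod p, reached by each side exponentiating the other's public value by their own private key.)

9

The client sends A = g^x mod p = 13^53 mod 433.
13^1 ≡ 13 (mod 433)
13^2 = (13^1)^2 ≡ 13^2 = 169 ≡ 169 (mod 433)
13^4 = (13^2)^2 ≡ 169^2 = 28561 ≡ 416 (mod 433)
13^8 = (13^4)^2 ≡ 416^2 = 173056 ≡ 289 (mod 433)
13^16 = (13^8)^2 ≡ 289^2 = 83521 ≡ 385 (mod 433)
13^32 = (13^16)^2 ≡ 385^2 = 148225 ≡ 139 (mod 433)
13^53 = 13^32 · 13^16 · 13^4 · 13^1 ≡ 139 · 385 · 416 · 13 ≡ 147 (mod 433).
So A = 147. The server then computes K = A^y mod p = 147^16 mod 433.
147^1 ≡ 147 (mod 433)
147^2 = (147^1)^2 ≡ 147^2 = 21609 ≡ 392 (mod 433)
147^4 = (147^2)^2 ≡ 392^2 = 153664 ≡ 382 (mod 433)
147^8 = (147^4)^2 ≡ 382^2 = 145924 ≡ 3 (mod 433)
147^16 = (147^8)^2 ≡ 3^2 = 9 ≡ 9 (mod 433)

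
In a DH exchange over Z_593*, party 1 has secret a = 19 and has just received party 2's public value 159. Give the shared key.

11

Shared key K = 159^19 mod 593.
159^1 ≡ 159 (mod 593)
159^2 = (159^1)^2 ≡ 159^2 = 25281 ≡ 375 (mod 593)
159^4 = (159^2)^2 ≡ 375^2 = 140625 ≡ 84 (mod 593)
159^8 = (159^4)^2 ≡ 84^2 = 7056 ≡ 533 (mod 593)
159^16 = (159^8)^2 ≡ 533^2 = 284089 ≡ 42 (mod 593)
159^19 = 159^16 · 159^2 · 159^1 ≡ 42 · 375 · 159 ≡ 11 (mod 593).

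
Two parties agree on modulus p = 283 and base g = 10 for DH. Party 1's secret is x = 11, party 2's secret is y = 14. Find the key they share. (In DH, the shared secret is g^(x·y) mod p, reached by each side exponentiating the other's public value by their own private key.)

265

Party 2 sends B = g^y mod p = 10^14 mod 283.
10^1 ≡ 10 (mod 283)
10^2 = (10^1)^2 ≡ 10^2 = 100 ≡ 100 (mod 283)
10^4 = (10^2)^2 ≡ 100^2 = 10000 ≡ 95 (mod 283)
10^8 = (10^4)^2 ≡ 95^2 = 9025 ≡ 252 (mod 283)
10^14 = 10^8 · 10^4 · 10^2 ≡ 252 · 95 · 100 ≡ 103 (mod 283).
So B = 103. Party 1 then computes K = B^x mod p = 103^11 mod 283.
103^1 ≡ 103 (mod 283)
103^2 = (103^1)^2 ≡ 103^2 = 10609 ≡ 138 (mod 283)
103^4 = (103^2)^2 ≡ 138^2 = 19044 ≡ 83 (mod 283)
103^8 = (103^4)^2 ≡ 83^2 = 6889 ≡ 97 (mod 283)
103^11 = 103^8 · 103^2 · 103^1 ≡ 97 · 138 · 103 ≡ 265 (mod 283).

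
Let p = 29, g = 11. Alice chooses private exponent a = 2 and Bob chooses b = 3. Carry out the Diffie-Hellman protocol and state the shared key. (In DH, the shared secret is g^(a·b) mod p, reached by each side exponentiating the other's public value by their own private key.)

9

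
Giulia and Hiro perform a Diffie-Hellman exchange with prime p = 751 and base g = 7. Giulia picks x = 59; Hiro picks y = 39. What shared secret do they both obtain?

491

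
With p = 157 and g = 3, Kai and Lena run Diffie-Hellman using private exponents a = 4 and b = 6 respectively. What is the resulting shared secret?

16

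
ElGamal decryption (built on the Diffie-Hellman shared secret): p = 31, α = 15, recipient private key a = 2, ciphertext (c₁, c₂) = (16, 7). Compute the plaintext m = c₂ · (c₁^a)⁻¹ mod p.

28

Shared mask s = c₁^a mod p = 16^2 mod 31.
16^1 ≡ 16 (mod 31)
16^2 = (16^1)^2 ≡ 16^2 = 256 ≡ 8 (mod 31)
So s = 8; s⁻¹ ≡ 4 (mod 31).
m = c₂ · s⁻¹ mod 31 = 7 · 4 mod 31 = 28.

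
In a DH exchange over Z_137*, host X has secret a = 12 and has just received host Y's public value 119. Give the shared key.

122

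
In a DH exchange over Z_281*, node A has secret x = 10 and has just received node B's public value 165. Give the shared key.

Shared key K = 165^10 mod 281.
165^1 ≡ 165 (mod 281)
165^2 = (165^1)^2 ≡ 165^2 = 27225 ≡ 249 (mod 281)
165^4 = (165^2)^2 ≡ 249^2 = 62001 ≡ 181 (mod 281)
165^8 = (165^4)^2 ≡ 181^2 = 32761 ≡ 165 (mod 281)
165^10 = 165^8 · 165^2 ≡ 165 · 249 ≡ 59 (mod 281).

59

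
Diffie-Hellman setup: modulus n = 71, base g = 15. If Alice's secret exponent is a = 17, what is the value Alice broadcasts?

Public value = 15^17 (mod 71).
15^1 ≡ 15 (mod 71)
15^2 = (15^1)^2 ≡ 15^2 = 225 ≡ 12 (mod 71)
15^4 = (15^2)^2 ≡ 12^2 = 144 ≡ 2 (mod 71)
15^8 = (15^4)^2 ≡ 2^2 = 4 ≡ 4 (mod 71)
15^16 = (15^8)^2 ≡ 4^2 = 16 ≡ 16 (mod 71)
15^17 = 15^16 · 15^1 ≡ 16 · 15 ≡ 27 (mod 71).

27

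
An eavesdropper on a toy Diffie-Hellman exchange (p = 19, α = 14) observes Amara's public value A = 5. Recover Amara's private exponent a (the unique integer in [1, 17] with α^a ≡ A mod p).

Try successive powers of 14 modulo 19:
14^1 ≡ 14
14^2 ≡ 6
14^3 ≡ 8
14^4 ≡ 17
14^5 ≡ 10
14^6 ≡ 7
14^7 ≡ 3
14^8 ≡ 4
14^9 ≡ 18
14^10 ≡ 5
Found: a = 10.

10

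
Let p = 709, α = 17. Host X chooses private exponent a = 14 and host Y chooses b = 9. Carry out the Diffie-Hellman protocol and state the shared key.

231

Host X sends A = α^a mod p = 17^14 mod 709.
17^1 ≡ 17 (mod 709)
17^2 = (17^1)^2 ≡ 17^2 = 289 ≡ 289 (mod 709)
17^4 = (17^2)^2 ≡ 289^2 = 83521 ≡ 568 (mod 709)
17^8 = (17^4)^2 ≡ 568^2 = 322624 ≡ 29 (mod 709)
17^14 = 17^8 · 17^4 · 17^2 ≡ 29 · 568 · 289 ≡ 182 (mod 709).
So A = 182. Host Y then computes K = A^b mod p = 182^9 mod 709.
182^1 ≡ 182 (mod 709)
182^2 = (182^1)^2 ≡ 182^2 = 33124 ≡ 510 (mod 709)
182^4 = (182^2)^2 ≡ 510^2 = 260100 ≡ 606 (mod 709)
182^8 = (182^4)^2 ≡ 606^2 = 367236 ≡ 683 (mod 709)
182^9 = 182^8 · 182^1 ≡ 683 · 182 ≡ 231 (mod 709).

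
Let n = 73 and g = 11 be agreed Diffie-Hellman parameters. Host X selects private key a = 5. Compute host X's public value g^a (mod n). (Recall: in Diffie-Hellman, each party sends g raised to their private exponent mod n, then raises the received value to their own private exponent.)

Public value = 11^5 (mod 73).
11^1 ≡ 11 (mod 73)
11^2 = (11^1)^2 ≡ 11^2 = 121 ≡ 48 (mod 73)
11^4 = (11^2)^2 ≡ 48^2 = 2304 ≡ 41 (mod 73)
11^5 = 11^4 · 11^1 ≡ 41 · 11 ≡ 13 (mod 73).

13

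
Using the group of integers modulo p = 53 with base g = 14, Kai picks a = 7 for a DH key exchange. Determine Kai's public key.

2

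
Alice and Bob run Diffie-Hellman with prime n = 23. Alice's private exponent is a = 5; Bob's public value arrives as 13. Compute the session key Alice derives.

Shared key K = 13^5 mod 23.
13^1 ≡ 13 (mod 23)
13^2 = (13^1)^2 ≡ 13^2 = 169 ≡ 8 (mod 23)
13^4 = (13^2)^2 ≡ 8^2 = 64 ≡ 18 (mod 23)
13^5 = 13^4 · 13^1 ≡ 18 · 13 ≡ 4 (mod 23).

4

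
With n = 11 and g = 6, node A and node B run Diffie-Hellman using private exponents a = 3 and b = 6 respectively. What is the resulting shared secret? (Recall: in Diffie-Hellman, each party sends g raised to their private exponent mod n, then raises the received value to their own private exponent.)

4

Node A sends A = g^a mod n = 6^3 mod 11.
6^1 ≡ 6 (mod 11)
6^2 = (6^1)^2 ≡ 6^2 = 36 ≡ 3 (mod 11)
6^3 = 6^2 · 6^1 ≡ 3 · 6 ≡ 7 (mod 11).
So A = 7. Node B then computes K = A^b mod n = 7^6 mod 11.
7^1 ≡ 7 (mod 11)
7^2 = (7^1)^2 ≡ 7^2 = 49 ≡ 5 (mod 11)
7^4 = (7^2)^2 ≡ 5^2 = 25 ≡ 3 (mod 11)
7^6 = 7^4 · 7^2 ≡ 3 · 5 ≡ 4 (mod 11).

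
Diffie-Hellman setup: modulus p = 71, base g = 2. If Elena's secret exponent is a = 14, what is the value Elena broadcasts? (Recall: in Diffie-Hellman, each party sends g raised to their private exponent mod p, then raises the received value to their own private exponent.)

Public value = 2^14 mod 71.
2^1 ≡ 2 (mod 71)
2^2 = (2^1)^2 ≡ 2^2 = 4 ≡ 4 (mod 71)
2^4 = (2^2)^2 ≡ 4^2 = 16 ≡ 16 (mod 71)
2^8 = (2^4)^2 ≡ 16^2 = 256 ≡ 43 (mod 71)
2^14 = 2^8 · 2^4 · 2^2 ≡ 43 · 16 · 4 ≡ 54 (mod 71).

54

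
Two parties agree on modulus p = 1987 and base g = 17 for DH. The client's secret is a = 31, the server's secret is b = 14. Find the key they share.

785

The client sends A = g^a mod p = 17^31 mod 1987.
17^1 ≡ 17 (mod 1987)
17^2 = (17^1)^2 ≡ 17^2 = 289 ≡ 289 (mod 1987)
17^4 = (17^2)^2 ≡ 289^2 = 83521 ≡ 67 (mod 1987)
17^8 = (17^4)^2 ≡ 67^2 = 4489 ≡ 515 (mod 1987)
17^16 = (17^8)^2 ≡ 515^2 = 265225 ≡ 954 (mod 1987)
17^31 = 17^16 · 17^8 · 17^4 · 17^2 · 17^1 ≡ 954 · 515 · 67 · 289 · 17 ≡ 121 (mod 1987).
So A = 121. The server then computes K = A^b mod p = 121^14 mod 1987.
121^1 ≡ 121 (mod 1987)
121^2 = (121^1)^2 ≡ 121^2 = 14641 ≡ 732 (mod 1987)
121^4 = (121^2)^2 ≡ 732^2 = 535824 ≡ 1321 (mod 1987)
121^8 = (121^4)^2 ≡ 1321^2 = 1745041 ≡ 455 (mod 1987)
121^14 = 121^8 · 121^4 · 121^2 ≡ 455 · 1321 · 732 ≡ 785 (mod 1987).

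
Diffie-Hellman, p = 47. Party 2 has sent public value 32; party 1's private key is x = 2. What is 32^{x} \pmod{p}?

37

Shared key K = 32^2 mod 47.
32^1 ≡ 32 (mod 47)
32^2 = (32^1)^2 ≡ 32^2 = 1024 ≡ 37 (mod 47)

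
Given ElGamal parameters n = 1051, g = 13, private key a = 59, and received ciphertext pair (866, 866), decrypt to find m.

523

Shared mask s = c₁^a mod n = 866^59 mod 1051.
866^1 ≡ 866 (mod 1051)
866^2 = (866^1)^2 ≡ 866^2 = 749956 ≡ 593 (mod 1051)
866^4 = (866^2)^2 ≡ 593^2 = 351649 ≡ 615 (mod 1051)
866^8 = (866^4)^2 ≡ 615^2 = 378225 ≡ 916 (mod 1051)
866^16 = (866^8)^2 ≡ 916^2 = 839056 ≡ 358 (mod 1051)
866^32 = (866^16)^2 ≡ 358^2 = 128164 ≡ 993 (mod 1051)
866^59 = 866^32 · 866^16 · 866^8 · 866^2 · 866^1 ≡ 993 · 358 · 916 · 593 · 866 ≡ 74 (mod 1051).
So s = 74; s⁻¹ ≡ 980 (mod 1051).
m = c₂ · s⁻¹ mod 1051 = 866 · 980 mod 1051 = 523.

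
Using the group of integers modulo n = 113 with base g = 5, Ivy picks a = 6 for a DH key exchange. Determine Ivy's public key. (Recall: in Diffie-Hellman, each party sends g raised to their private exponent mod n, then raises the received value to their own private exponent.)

31

Public value = 5^6 (mod 113).
5^1 ≡ 5 (mod 113)
5^2 = (5^1)^2 ≡ 5^2 = 25 ≡ 25 (mod 113)
5^4 = (5^2)^2 ≡ 25^2 = 625 ≡ 60 (mod 113)
5^6 = 5^4 · 5^2 ≡ 60 · 25 ≡ 31 (mod 113).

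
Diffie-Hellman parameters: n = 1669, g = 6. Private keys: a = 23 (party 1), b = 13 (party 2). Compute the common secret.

Party 2 sends B = g^b mod n = 6^13 mod 1669.
6^1 ≡ 6 (mod 1669)
6^2 = (6^1)^2 ≡ 6^2 = 36 ≡ 36 (mod 1669)
6^4 = (6^2)^2 ≡ 36^2 = 1296 ≡ 1296 (mod 1669)
6^8 = (6^4)^2 ≡ 1296^2 = 1679616 ≡ 602 (mod 1669)
6^13 = 6^8 · 6^4 · 6^1 ≡ 602 · 1296 · 6 ≡ 1276 (mod 1669).
So B = 1276. Party 1 then computes K = B^a mod n = 1276^23 mod 1669.
1276^1 ≡ 1276 (mod 1669)
1276^2 = (1276^1)^2 ≡ 1276^2 = 1628176 ≡ 901 (mod 1669)
1276^4 = (1276^2)^2 ≡ 901^2 = 811801 ≡ 667 (mod 1669)
1276^8 = (1276^4)^2 ≡ 667^2 = 444889 ≡ 935 (mod 1669)
1276^16 = (1276^8)^2 ≡ 935^2 = 874225 ≡ 1338 (mod 1669)
1276^23 = 1276^16 · 1276^4 · 1276^2 · 1276^1 ≡ 1338 · 667 · 901 · 1276 ≡ 779 (mod 1669).

779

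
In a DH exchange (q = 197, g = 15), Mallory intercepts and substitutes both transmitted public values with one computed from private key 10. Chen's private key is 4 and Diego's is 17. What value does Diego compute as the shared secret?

Diego receives Mallory's public value M = 15^10 mod 197 instead of the honest one.
15^1 ≡ 15 (mod 197)
15^2 = (15^1)^2 ≡ 15^2 = 225 ≡ 28 (mod 197)
15^4 = (15^2)^2 ≡ 28^2 = 784 ≡ 193 (mod 197)
15^8 = (15^4)^2 ≡ 193^2 = 37249 ≡ 16 (mod 197)
15^10 = 15^8 · 15^2 ≡ 16 · 28 ≡ 54 (mod 197).
So M = 54. Diego computes K = M^17 mod 197.
54^1 ≡ 54 (mod 197)
54^2 = (54^1)^2 ≡ 54^2 = 2916 ≡ 158 (mod 197)
54^4 = (54^2)^2 ≡ 158^2 = 24964 ≡ 142 (mod 197)
54^8 = (54^4)^2 ≡ 142^2 = 20164 ≡ 70 (mod 197)
54^16 = (54^8)^2 ≡ 70^2 = 4900 ≡ 172 (mod 197)
54^17 = 54^16 · 54^1 ≡ 172 · 54 ≡ 29 (mod 197).

29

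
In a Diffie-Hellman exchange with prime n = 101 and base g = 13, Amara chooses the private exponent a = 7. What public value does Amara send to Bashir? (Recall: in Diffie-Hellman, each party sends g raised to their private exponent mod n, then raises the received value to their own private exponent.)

45

Public value = 13^7 (mod 101).
13^1 ≡ 13 (mod 101)
13^2 = (13^1)^2 ≡ 13^2 = 169 ≡ 68 (mod 101)
13^4 = (13^2)^2 ≡ 68^2 = 4624 ≡ 79 (mod 101)
13^7 = 13^4 · 13^2 · 13^1 ≡ 79 · 68 · 13 ≡ 45 (mod 101).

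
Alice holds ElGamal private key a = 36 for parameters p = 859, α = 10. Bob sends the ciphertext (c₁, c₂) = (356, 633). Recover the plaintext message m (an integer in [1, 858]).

Shared mask s = c₁^a mod p = 356^36 mod 859.
356^1 ≡ 356 (mod 859)
356^2 = (356^1)^2 ≡ 356^2 = 126736 ≡ 463 (mod 859)
356^4 = (356^2)^2 ≡ 463^2 = 214369 ≡ 478 (mod 859)
356^8 = (356^4)^2 ≡ 478^2 = 228484 ≡ 849 (mod 859)
356^16 = (356^8)^2 ≡ 849^2 = 720801 ≡ 100 (mod 859)
356^32 = (356^16)^2 ≡ 100^2 = 10000 ≡ 551 (mod 859)
356^36 = 356^32 · 356^4 ≡ 551 · 478 ≡ 524 (mod 859).
So s = 524; s⁻¹ ≡ 100 (mod 859).
m = c₂ · s⁻¹ mod 859 = 633 · 100 mod 859 = 593.

593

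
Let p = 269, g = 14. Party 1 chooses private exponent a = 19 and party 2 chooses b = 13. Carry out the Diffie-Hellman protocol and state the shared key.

115

Party 1 sends A = g^a mod p = 14^19 mod 269.
14^1 ≡ 14 (mod 269)
14^2 = (14^1)^2 ≡ 14^2 = 196 ≡ 196 (mod 269)
14^4 = (14^2)^2 ≡ 196^2 = 38416 ≡ 218 (mod 269)
14^8 = (14^4)^2 ≡ 218^2 = 47524 ≡ 180 (mod 269)
14^16 = (14^8)^2 ≡ 180^2 = 32400 ≡ 120 (mod 269)
14^19 = 14^16 · 14^2 · 14^1 ≡ 120 · 196 · 14 ≡ 24 (mod 269).
So A = 24. Party 2 then computes K = A^b mod p = 24^13 mod 269.
24^1 ≡ 24 (mod 269)
24^2 = (24^1)^2 ≡ 24^2 = 576 ≡ 38 (mod 269)
24^4 = (24^2)^2 ≡ 38^2 = 1444 ≡ 99 (mod 269)
24^8 = (24^4)^2 ≡ 99^2 = 9801 ≡ 117 (mod 269)
24^13 = 24^8 · 24^4 · 24^1 ≡ 117 · 99 · 24 ≡ 115 (mod 269).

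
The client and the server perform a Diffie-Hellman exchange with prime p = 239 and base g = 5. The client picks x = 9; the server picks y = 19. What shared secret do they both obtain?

The client sends A = g^x mod p = 5^9 mod 239.
5^1 ≡ 5 (mod 239)
5^2 = (5^1)^2 ≡ 5^2 = 25 ≡ 25 (mod 239)
5^4 = (5^2)^2 ≡ 25^2 = 625 ≡ 147 (mod 239)
5^8 = (5^4)^2 ≡ 147^2 = 21609 ≡ 99 (mod 239)
5^9 = 5^8 · 5^1 ≡ 99 · 5 ≡ 17 (mod 239).
So A = 17. The server then computes K = A^y mod p = 17^19 mod 239.
17^1 ≡ 17 (mod 239)
17^2 = (17^1)^2 ≡ 17^2 = 289 ≡ 50 (mod 239)
17^4 = (17^2)^2 ≡ 50^2 = 2500 ≡ 110 (mod 239)
17^8 = (17^4)^2 ≡ 110^2 = 12100 ≡ 150 (mod 239)
17^16 = (17^8)^2 ≡ 150^2 = 22500 ≡ 34 (mod 239)
17^19 = 17^16 · 17^2 · 17^1 ≡ 34 · 50 · 17 ≡ 220 (mod 239).

220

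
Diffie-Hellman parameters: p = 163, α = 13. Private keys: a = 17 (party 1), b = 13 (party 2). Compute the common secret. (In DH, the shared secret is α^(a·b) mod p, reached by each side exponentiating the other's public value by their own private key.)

142

Party 2 sends B = α^b mod p = 13^13 mod 163.
13^1 ≡ 13 (mod 163)
13^2 = (13^1)^2 ≡ 13^2 = 169 ≡ 6 (mod 163)
13^4 = (13^2)^2 ≡ 6^2 = 36 ≡ 36 (mod 163)
13^8 = (13^4)^2 ≡ 36^2 = 1296 ≡ 155 (mod 163)
13^13 = 13^8 · 13^4 · 13^1 ≡ 155 · 36 · 13 ≡ 5 (mod 163).
So B = 5. Party 1 then computes K = B^a mod p = 5^17 mod 163.
5^1 ≡ 5 (mod 163)
5^2 = (5^1)^2 ≡ 5^2 = 25 ≡ 25 (mod 163)
5^4 = (5^2)^2 ≡ 25^2 = 625 ≡ 136 (mod 163)
5^8 = (5^4)^2 ≡ 136^2 = 18496 ≡ 77 (mod 163)
5^16 = (5^8)^2 ≡ 77^2 = 5929 ≡ 61 (mod 163)
5^17 = 5^16 · 5^1 ≡ 61 · 5 ≡ 142 (mod 163).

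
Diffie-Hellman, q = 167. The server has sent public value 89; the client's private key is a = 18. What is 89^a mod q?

27

Shared key K = 89^18 mod 167.
89^1 ≡ 89 (mod 167)
89^2 = (89^1)^2 ≡ 89^2 = 7921 ≡ 72 (mod 167)
89^4 = (89^2)^2 ≡ 72^2 = 5184 ≡ 7 (mod 167)
89^8 = (89^4)^2 ≡ 7^2 = 49 ≡ 49 (mod 167)
89^16 = (89^8)^2 ≡ 49^2 = 2401 ≡ 63 (mod 167)
89^18 = 89^16 · 89^2 ≡ 63 · 72 ≡ 27 (mod 167).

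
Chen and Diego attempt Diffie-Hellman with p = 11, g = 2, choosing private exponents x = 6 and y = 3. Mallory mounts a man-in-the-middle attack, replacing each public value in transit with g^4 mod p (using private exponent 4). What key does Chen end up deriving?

Chen receives Mallory's public value M = 2^4 mod 11 instead of the honest one.
2^1 ≡ 2 (mod 11)
2^2 = (2^1)^2 ≡ 2^2 = 4 ≡ 4 (mod 11)
2^4 = (2^2)^2 ≡ 4^2 = 16 ≡ 5 (mod 11)
So M = 5. Chen computes K = M^6 mod 11.
5^1 ≡ 5 (mod 11)
5^2 = (5^1)^2 ≡ 5^2 = 25 ≡ 3 (mod 11)
5^4 = (5^2)^2 ≡ 3^2 = 9 ≡ 9 (mod 11)
5^6 = 5^4 · 5^2 ≡ 9 · 3 ≡ 5 (mod 11).

5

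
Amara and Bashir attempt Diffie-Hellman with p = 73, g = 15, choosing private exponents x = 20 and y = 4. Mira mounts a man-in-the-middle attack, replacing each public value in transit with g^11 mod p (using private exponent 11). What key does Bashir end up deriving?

18

Bashir receives Mira's public value M = 15^11 mod 73 instead of the honest one.
15^1 ≡ 15 (mod 73)
15^2 = (15^1)^2 ≡ 15^2 = 225 ≡ 6 (mod 73)
15^4 = (15^2)^2 ≡ 6^2 = 36 ≡ 36 (mod 73)
15^8 = (15^4)^2 ≡ 36^2 = 1296 ≡ 55 (mod 73)
15^11 = 15^8 · 15^2 · 15^1 ≡ 55 · 6 · 15 ≡ 59 (mod 73).
So M = 59. Bashir computes K = M^4 mod 73.
59^1 ≡ 59 (mod 73)
59^2 = (59^1)^2 ≡ 59^2 = 3481 ≡ 50 (mod 73)
59^4 = (59^2)^2 ≡ 50^2 = 2500 ≡ 18 (mod 73)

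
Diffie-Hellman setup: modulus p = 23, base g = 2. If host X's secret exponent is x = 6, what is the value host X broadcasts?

18

Public value = 2^6 mod 23.
2^1 ≡ 2 (mod 23)
2^2 = (2^1)^2 ≡ 2^2 = 4 ≡ 4 (mod 23)
2^4 = (2^2)^2 ≡ 4^2 = 16 ≡ 16 (mod 23)
2^6 = 2^4 · 2^2 ≡ 16 · 4 ≡ 18 (mod 23).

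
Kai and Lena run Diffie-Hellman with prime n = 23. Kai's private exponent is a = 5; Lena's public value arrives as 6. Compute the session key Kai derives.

2

Shared key K = 6^5 mod 23.
6^1 ≡ 6 (mod 23)
6^2 = (6^1)^2 ≡ 6^2 = 36 ≡ 13 (mod 23)
6^4 = (6^2)^2 ≡ 13^2 = 169 ≡ 8 (mod 23)
6^5 = 6^4 · 6^1 ≡ 8 · 6 ≡ 2 (mod 23).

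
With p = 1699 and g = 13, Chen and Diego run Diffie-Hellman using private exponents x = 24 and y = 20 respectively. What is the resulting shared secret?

1417

Chen sends A = g^x mod p = 13^24 mod 1699.
13^1 ≡ 13 (mod 1699)
13^2 = (13^1)^2 ≡ 13^2 = 169 ≡ 169 (mod 1699)
13^4 = (13^2)^2 ≡ 169^2 = 28561 ≡ 1377 (mod 1699)
13^8 = (13^4)^2 ≡ 1377^2 = 1896129 ≡ 45 (mod 1699)
13^16 = (13^8)^2 ≡ 45^2 = 2025 ≡ 326 (mod 1699)
13^24 = 13^16 · 13^8 ≡ 326 · 45 ≡ 1078 (mod 1699).
So A = 1078. Diego then computes K = A^y mod p = 1078^20 mod 1699.
1078^1 ≡ 1078 (mod 1699)
1078^2 = (1078^1)^2 ≡ 1078^2 = 1162084 ≡ 1667 (mod 1699)
1078^4 = (1078^2)^2 ≡ 1667^2 = 2778889 ≡ 1024 (mod 1699)
1078^8 = (1078^4)^2 ≡ 1024^2 = 1048576 ≡ 293 (mod 1699)
1078^16 = (1078^8)^2 ≡ 293^2 = 85849 ≡ 899 (mod 1699)
1078^20 = 1078^16 · 1078^4 ≡ 899 · 1024 ≡ 1417 (mod 1699).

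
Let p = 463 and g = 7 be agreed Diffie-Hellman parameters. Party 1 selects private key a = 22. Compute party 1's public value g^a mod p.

Public value = 7^22 mod 463.
7^1 ≡ 7 (mod 463)
7^2 = (7^1)^2 ≡ 7^2 = 49 ≡ 49 (mod 463)
7^4 = (7^2)^2 ≡ 49^2 = 2401 ≡ 86 (mod 463)
7^8 = (7^4)^2 ≡ 86^2 = 7396 ≡ 451 (mod 463)
7^16 = (7^8)^2 ≡ 451^2 = 203401 ≡ 144 (mod 463)
7^22 = 7^16 · 7^4 · 7^2 ≡ 144 · 86 · 49 ≡ 286 (mod 463).

286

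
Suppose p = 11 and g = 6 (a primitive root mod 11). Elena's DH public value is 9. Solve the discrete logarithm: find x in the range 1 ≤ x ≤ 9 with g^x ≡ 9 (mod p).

4

Try successive powers of 6 modulo 11:
6^1 ≡ 6
6^2 ≡ 3
6^3 ≡ 7
6^4 ≡ 9
Found: x = 4.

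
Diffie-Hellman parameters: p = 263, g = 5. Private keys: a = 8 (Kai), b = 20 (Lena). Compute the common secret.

173

Kai sends A = g^a mod p = 5^8 mod 263.
5^1 ≡ 5 (mod 263)
5^2 = (5^1)^2 ≡ 5^2 = 25 ≡ 25 (mod 263)
5^4 = (5^2)^2 ≡ 25^2 = 625 ≡ 99 (mod 263)
5^8 = (5^4)^2 ≡ 99^2 = 9801 ≡ 70 (mod 263)
So A = 70. Lena then computes K = A^b mod p = 70^20 mod 263.
70^1 ≡ 70 (mod 263)
70^2 = (70^1)^2 ≡ 70^2 = 4900 ≡ 166 (mod 263)
70^4 = (70^2)^2 ≡ 166^2 = 27556 ≡ 204 (mod 263)
70^8 = (70^4)^2 ≡ 204^2 = 41616 ≡ 62 (mod 263)
70^16 = (70^8)^2 ≡ 62^2 = 3844 ≡ 162 (mod 263)
70^20 = 70^16 · 70^4 ≡ 162 · 204 ≡ 173 (mod 263).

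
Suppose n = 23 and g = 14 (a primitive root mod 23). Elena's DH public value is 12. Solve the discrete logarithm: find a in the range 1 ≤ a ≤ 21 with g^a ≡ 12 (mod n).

2

Try successive powers of 14 modulo 23:
14^1 ≡ 14
14^2 ≡ 12
Found: a = 2.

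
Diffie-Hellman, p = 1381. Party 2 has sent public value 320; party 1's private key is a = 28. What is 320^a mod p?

409

Shared key K = 320^28 mod 1381.
320^1 ≡ 320 (mod 1381)
320^2 = (320^1)^2 ≡ 320^2 = 102400 ≡ 206 (mod 1381)
320^4 = (320^2)^2 ≡ 206^2 = 42436 ≡ 1006 (mod 1381)
320^8 = (320^4)^2 ≡ 1006^2 = 1012036 ≡ 1144 (mod 1381)
320^16 = (320^8)^2 ≡ 1144^2 = 1308736 ≡ 929 (mod 1381)
320^28 = 320^16 · 320^8 · 320^4 ≡ 929 · 1144 · 1006 ≡ 409 (mod 1381).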